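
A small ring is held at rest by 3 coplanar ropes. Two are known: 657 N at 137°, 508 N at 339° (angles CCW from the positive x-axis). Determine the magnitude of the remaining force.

Sum the known components: ΣF_x = -6.241 N, ΣF_y = 266 N.
For equilibrium the remaining force must supply (−ΣF_x, −ΣF_y) = (6.241, -266) N.
Magnitude = √((6.241)² + (-266)²) = 266.1 N; direction = atan2(-266, 6.241) = 271.3°.

F ≈ 266 N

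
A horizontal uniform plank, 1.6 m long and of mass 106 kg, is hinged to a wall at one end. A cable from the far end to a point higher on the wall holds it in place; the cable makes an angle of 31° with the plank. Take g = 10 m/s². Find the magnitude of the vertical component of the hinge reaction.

|H_y| ≈ 530 N

Take torques about the hinge: T sin 31° · 1.6 = 106×10×0.8 = 848 N·m.
So T = 848 / (0.5150 × 1.6) = 1029.1 N.
ΣF_y = 0: H_y = (106×10) − T sin 31° = 1060 − 530 = 530 N.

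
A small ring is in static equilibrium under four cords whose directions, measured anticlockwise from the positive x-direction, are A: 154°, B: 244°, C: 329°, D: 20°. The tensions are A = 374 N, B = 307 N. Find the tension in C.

Resolve: ΣF_x = 374 cos 154° + 307 cos 244° + T_C cos 329° + T_D cos 20° = 0.
        ΣF_y = 374 sin 154° + 307 sin 244° + T_C sin 329° + T_D sin 20° = 0.
The known terms sum to (-470.7, -112) N, so 0.8572 T_C + 0.9397 T_D = 470.7 and -0.5150 T_C + 0.3420 T_D = 112.
Solving simultaneously: T_C = 71.77 N, T_D = 435.5 N.

T_C ≈ 71.8 N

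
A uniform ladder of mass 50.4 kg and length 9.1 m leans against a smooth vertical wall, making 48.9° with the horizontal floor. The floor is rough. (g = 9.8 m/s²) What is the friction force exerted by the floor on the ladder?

Torques about the foot: N_wall · 9.1 sin 48.9° = 50.4×9.8×4.55 cos 48.9° → N_wall = 215.44 N.
ΣF_x = 0: f_floor = N_wall = 215.44 N.

f ≈ 215 N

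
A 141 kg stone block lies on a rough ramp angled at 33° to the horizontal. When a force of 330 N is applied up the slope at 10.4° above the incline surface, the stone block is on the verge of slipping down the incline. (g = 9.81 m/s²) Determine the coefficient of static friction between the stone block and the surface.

μ ≈ 0.390

On the verge of sliding down the incline, friction is at its maximum μN and acts up the slope.
Perpendicular to incline: N = W cos 33° − P sin 10.4° = 1160 − 59.57 = 1100 N.
Along incline: P cos 10.4° + μN = W sin 33° → μ = (W sin 33° − P cos 10.4°) / N = 0.3896.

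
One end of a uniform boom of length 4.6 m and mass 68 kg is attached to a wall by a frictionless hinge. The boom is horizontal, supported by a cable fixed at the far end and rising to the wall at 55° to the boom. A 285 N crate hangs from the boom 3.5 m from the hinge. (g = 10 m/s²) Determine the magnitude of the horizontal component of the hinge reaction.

Take torques about the hinge: T sin 55° · 4.6 = 68×10×2.3 + 285×3.5 = 2561.5 N·m.
So T = 2561.5 / (0.8192 × 4.6) = 679.79 N.
ΣF_x = 0: H_x = T cos 55° = 389.91 N.

H_x ≈ 390 N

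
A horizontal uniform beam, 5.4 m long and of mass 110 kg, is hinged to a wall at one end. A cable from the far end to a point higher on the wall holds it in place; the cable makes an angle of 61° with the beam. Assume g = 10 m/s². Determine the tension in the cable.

Take torques about the hinge: T sin 61° · 5.4 = 110×10×2.7 = 2970 N·m.
So T = 2970 / (0.8746 × 5.4) = 628.84 N.

T ≈ 629 N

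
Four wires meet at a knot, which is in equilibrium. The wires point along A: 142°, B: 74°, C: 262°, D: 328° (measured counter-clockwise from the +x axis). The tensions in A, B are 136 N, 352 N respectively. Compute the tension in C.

Resolve: ΣF_x = 136 cos 142° + 352 cos 74° + T_C cos 262° + T_D cos 328° = 0.
        ΣF_y = 136 sin 142° + 352 sin 74° + T_C sin 262° + T_D sin 328° = 0.
The known terms sum to (-10.15, 422.1) N, so -0.1392 T_C + 0.8480 T_D = 10.15 and -0.9903 T_C − 0.5299 T_D = -422.1.
Solving simultaneously: T_C = 385.9 N, T_D = 75.30 N.

T_C ≈ 386 N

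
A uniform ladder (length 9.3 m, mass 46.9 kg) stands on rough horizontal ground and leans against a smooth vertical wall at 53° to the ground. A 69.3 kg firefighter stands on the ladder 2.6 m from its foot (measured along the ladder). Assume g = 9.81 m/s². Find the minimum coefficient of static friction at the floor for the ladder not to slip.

ΣF_y = 0: N_floor = 46.9×9.81 + 69.3×9.81 = 1139.9 N.
Torques about the foot: N_wall · 9.3 sin 53° = 46.9×9.81×4.65 cos 53° + 69.3×9.81×2.6 cos 53° → N_wall = 316.57 N.
ΣF_x = 0: f_floor = N_wall = 316.57 N.
μ_min = f_floor / N_floor = 316.57 / 1139.9 = 0.2777.

μ_min ≈ 0.278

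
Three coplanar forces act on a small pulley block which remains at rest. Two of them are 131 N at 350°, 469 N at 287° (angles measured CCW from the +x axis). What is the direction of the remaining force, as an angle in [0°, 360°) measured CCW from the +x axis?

θ ≈ 119°

Sum the known components: ΣF_x = 266.1 N, ΣF_y = -471.3 N.
For equilibrium the remaining force must supply (−ΣF_x, −ΣF_y) = (-266.1, 471.3) N.
Magnitude = √((-266.1)² + (471.3)²) = 541.2 N; direction = atan2(471.3, -266.1) = 119.5°.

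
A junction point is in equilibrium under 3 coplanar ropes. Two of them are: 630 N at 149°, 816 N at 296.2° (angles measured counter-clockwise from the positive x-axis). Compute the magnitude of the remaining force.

Sum the known components: ΣF_x = -179.7 N, ΣF_y = -407.7 N.
For equilibrium the remaining force must supply (−ΣF_x, −ΣF_y) = (179.7, 407.7) N.
Magnitude = √((179.7)² + (407.7)²) = 445.6 N; direction = atan2(407.7, 179.7) = 66.2°.

F ≈ 446 N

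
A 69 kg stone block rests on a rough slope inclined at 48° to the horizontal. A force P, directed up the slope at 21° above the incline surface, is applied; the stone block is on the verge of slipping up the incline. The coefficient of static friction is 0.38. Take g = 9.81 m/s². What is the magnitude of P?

P ≈ 631 N

On the verge of sliding up the incline, friction equals μN and acts down the slope.
Perpendicular: N + P sin 21° = W cos 48° = 452.9 N.
Along incline: P cos 21° = W sin 48° + μN  with W sin 48° = 503 N.
Solving the pair for P and N: P = 631.1 N, N = 226.8 N (and f = μN = 86.17 N).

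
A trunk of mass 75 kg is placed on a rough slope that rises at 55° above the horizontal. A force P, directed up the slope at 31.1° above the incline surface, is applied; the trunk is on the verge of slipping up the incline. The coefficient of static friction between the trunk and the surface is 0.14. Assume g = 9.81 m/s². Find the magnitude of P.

P ≈ 713 N

On the verge of sliding up the incline, friction equals μN and acts down the slope.
Perpendicular: N + P sin 31.1° = W cos 55° = 422 N.
Along incline: P cos 31.1° = W sin 55° + μN  with W sin 55° = 602.7 N.
Solving the pair for P and N: P = 712.7 N, N = 53.89 N (and f = μN = 7.545 N).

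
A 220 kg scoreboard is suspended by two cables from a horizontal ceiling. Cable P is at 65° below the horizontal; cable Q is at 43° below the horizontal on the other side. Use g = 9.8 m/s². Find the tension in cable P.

Weight W = 220 × 9.8 = 2156 N acts straight down.
Horizontal: T_P cos 65° = T_Q cos 43°  →  T_Q = 0.5779 T_P.
Vertical: T_P sin 65° + T_Q sin 43° = 2156.
Substituting the horizontal relation into the vertical equation gives 1.3 T_P = 2156, so T_P = 1658 N.

T_P ≈ 1660 N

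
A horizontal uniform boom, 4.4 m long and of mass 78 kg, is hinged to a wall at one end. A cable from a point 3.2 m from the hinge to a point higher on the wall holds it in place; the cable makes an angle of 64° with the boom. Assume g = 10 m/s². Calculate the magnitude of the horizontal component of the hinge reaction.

H_x ≈ 262 N

Take torques about the hinge: T sin 64° · 3.2 = 78×10×2.2 = 1716 N·m.
So T = 1716 / (0.8988 × 3.2) = 596.63 N.
ΣF_x = 0: H_x = T cos 64° = 261.55 N.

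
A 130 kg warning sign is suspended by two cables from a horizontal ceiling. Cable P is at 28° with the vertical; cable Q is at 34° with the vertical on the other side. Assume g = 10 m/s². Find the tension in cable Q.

T_Q ≈ 691 N

Angles from the horizontal: cable P is 90° − 28° = 62°, cable Q is 90° − 34° = 56°.
Weight W = 130 × 10 = 1300 N acts straight down.
Horizontal: T_P cos 62° = T_Q cos 56°  →  T_P = 1.191 T_Q.
Vertical: T_P sin 62° + T_Q sin 56° = 1300.
Substituting the horizontal relation into the vertical equation gives 1.881 T_Q = 1300, so T_Q = 691.2 N.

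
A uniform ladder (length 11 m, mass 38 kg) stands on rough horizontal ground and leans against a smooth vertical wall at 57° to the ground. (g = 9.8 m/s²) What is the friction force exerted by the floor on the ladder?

Torques about the foot: N_wall · 11 sin 57° = 38×9.8×5.5 cos 57° → N_wall = 120.92 N.
ΣF_x = 0: f_floor = N_wall = 120.92 N.

f ≈ 121 N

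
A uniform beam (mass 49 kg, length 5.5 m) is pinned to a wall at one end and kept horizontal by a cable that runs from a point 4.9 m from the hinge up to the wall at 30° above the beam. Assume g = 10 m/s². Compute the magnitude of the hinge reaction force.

|H| ≈ 523 N

Take torques about the hinge: T sin 30° · 4.9 = 49×10×2.75 = 1347.5 N·m.
So T = 1347.5 / (0.5000 × 4.9) = 550 N.
ΣF_x = 0: H_x = T cos 30° = 476.31 N.
ΣF_y = 0: H_y = (49×10) − T sin 30° = 490 − 275 = 215 N.
|H| = √(H_x² + H_y²) = √((476.31)² + (215)²) = 522.59 N.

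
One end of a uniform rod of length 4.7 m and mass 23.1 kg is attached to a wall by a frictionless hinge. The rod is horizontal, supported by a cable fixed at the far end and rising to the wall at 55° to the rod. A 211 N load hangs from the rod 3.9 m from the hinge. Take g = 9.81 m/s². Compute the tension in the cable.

T ≈ 352 N

Take torques about the hinge: T sin 55° · 4.7 = 23.1×9.81×2.35 + 211×3.9 = 1355.4 N·m.
So T = 1355.4 / (0.8192 × 4.7) = 352.06 N.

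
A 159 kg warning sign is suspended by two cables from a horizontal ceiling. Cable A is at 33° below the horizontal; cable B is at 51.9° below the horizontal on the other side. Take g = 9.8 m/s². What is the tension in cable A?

T_A ≈ 965 N

Weight W = 159 × 9.8 = 1558 N acts straight down.
Horizontal: T_A cos 33° = T_B cos 51.9°  →  T_B = 1.359 T_A.
Vertical: T_A sin 33° + T_B sin 51.9° = 1558.
Substituting the horizontal relation into the vertical equation gives 1.614 T_A = 1558, so T_A = 965.3 N.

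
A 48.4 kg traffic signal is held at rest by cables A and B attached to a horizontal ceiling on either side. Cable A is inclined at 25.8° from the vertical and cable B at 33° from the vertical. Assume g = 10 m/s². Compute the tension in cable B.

T_B ≈ 246 N

Angles from the horizontal: cable A is 90° − 25.8° = 64.2°, cable B is 90° − 33° = 57°.
Weight W = 48.4 × 10 = 484 N acts straight down.
Horizontal: T_A cos 64.2° = T_B cos 57°  →  T_A = 1.251 T_B.
Vertical: T_A sin 64.2° + T_B sin 57° = 484.
Substituting the horizontal relation into the vertical equation gives 1.965 T_B = 484, so T_B = 246.3 N.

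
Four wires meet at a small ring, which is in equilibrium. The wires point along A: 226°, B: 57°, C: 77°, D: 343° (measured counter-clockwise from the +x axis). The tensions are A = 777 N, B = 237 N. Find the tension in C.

Resolve: ΣF_x = 777 cos 226° + 237 cos 57° + T_C cos 77° + T_D cos 343° = 0.
        ΣF_y = 777 sin 226° + 237 sin 57° + T_C sin 77° + T_D sin 343° = 0.
The known terms sum to (-410.7, -360.2) N, so 0.2250 T_C + 0.9563 T_D = 410.7 and 0.9744 T_C − 0.2924 T_D = 360.2.
Solving simultaneously: T_C = 465.6 N, T_D = 319.9 N.

T_C ≈ 466 N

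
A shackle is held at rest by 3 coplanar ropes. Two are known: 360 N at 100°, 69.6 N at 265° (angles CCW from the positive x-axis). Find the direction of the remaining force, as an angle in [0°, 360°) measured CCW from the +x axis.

Sum the known components: ΣF_x = -68.58 N, ΣF_y = 285.2 N.
For equilibrium the remaining force must supply (−ΣF_x, −ΣF_y) = (68.58, -285.2) N.
Magnitude = √((68.58)² + (-285.2)²) = 293.3 N; direction = atan2(-285.2, 68.58) = 283.5°.

θ ≈ 284°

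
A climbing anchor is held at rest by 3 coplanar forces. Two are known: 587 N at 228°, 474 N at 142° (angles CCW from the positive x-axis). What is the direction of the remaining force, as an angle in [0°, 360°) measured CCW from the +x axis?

θ ≈ 10.7°

Sum the known components: ΣF_x = -766.3 N, ΣF_y = -144.4 N.
For equilibrium the remaining force must supply (−ΣF_x, −ΣF_y) = (766.3, 144.4) N.
Magnitude = √((766.3)² + (144.4)²) = 779.8 N; direction = atan2(144.4, 766.3) = 10.7°.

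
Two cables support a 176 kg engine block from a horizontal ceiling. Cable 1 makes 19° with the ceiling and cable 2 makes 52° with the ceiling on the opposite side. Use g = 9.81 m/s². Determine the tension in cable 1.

Weight W = 176 × 9.81 = 1727 N acts straight down.
Horizontal: T_1 cos 19° = T_2 cos 52°  →  T_2 = 1.536 T_1.
Vertical: T_1 sin 19° + T_2 sin 52° = 1727.
Substituting the horizontal relation into the vertical equation gives 1.536 T_1 = 1727, so T_1 = 1124 N.

T_1 ≈ 1120 N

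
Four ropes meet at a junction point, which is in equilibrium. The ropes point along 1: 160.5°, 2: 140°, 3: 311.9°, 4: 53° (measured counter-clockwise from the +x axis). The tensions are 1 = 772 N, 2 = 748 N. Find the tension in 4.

Resolve: ΣF_x = 772 cos 160.5° + 748 cos 140° + T_3 cos 311.9° + T_4 cos 53° = 0.
        ΣF_y = 772 sin 160.5° + 748 sin 140° + T_3 sin 311.9° + T_4 sin 53° = 0.
The known terms sum to (-1301, 738.5) N, so 0.6678 T_3 + 0.6018 T_4 = 1301 and -0.7443 T_3 + 0.7986 T_4 = -738.5.
Solving simultaneously: T_3 = 1512 N, T_4 = 484 N.

T_4 ≈ 484 N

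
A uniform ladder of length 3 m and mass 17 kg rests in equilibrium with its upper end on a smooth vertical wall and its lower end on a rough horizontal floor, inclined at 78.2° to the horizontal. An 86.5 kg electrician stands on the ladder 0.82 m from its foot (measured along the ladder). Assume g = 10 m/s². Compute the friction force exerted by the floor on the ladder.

Torques about the foot: N_wall · 3 sin 78.2° = 17×10×1.5 cos 78.2° + 86.5×10×0.82 cos 78.2° → N_wall = 67.151 N.
ΣF_x = 0: f_floor = N_wall = 67.151 N.

f ≈ 67.2 N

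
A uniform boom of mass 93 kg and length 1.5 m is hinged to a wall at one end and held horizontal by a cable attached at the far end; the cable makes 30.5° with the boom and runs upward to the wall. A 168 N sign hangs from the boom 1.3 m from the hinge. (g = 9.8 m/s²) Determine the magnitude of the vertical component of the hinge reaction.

Take torques about the hinge: T sin 30.5° · 1.5 = 93×9.8×0.75 + 168×1.3 = 901.95 N·m.
So T = 901.95 / (0.5075 × 1.5) = 1184.7 N.
ΣF_y = 0: H_y = (93×9.8 + 168) − T sin 30.5° = 1079.4 − 601.3 = 478.1 N.

|H_y| ≈ 478 N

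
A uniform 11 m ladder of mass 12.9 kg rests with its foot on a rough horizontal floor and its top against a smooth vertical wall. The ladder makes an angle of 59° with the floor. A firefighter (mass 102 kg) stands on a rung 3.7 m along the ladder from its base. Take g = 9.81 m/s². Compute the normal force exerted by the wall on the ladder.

N_wall ≈ 240 N

Torques about the foot: N_wall · 11 sin 59° = 12.9×9.81×5.5 cos 59° + 102×9.81×3.7 cos 59° → N_wall = 240.25 N.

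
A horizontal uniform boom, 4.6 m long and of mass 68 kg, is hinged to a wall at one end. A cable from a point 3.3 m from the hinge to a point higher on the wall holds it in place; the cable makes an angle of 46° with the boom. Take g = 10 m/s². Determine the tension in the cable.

T ≈ 659 N

Take torques about the hinge: T sin 46° · 3.3 = 68×10×2.3 = 1564 N·m.
So T = 1564 / (0.7193 × 3.3) = 658.85 N.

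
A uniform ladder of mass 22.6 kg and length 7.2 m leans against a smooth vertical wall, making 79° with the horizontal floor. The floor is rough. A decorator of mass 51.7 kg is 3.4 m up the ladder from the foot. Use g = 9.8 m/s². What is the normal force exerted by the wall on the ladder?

N_wall ≈ 68 N

Torques about the foot: N_wall · 7.2 sin 79° = 22.6×9.8×3.6 cos 79° + 51.7×9.8×3.4 cos 79° → N_wall = 68.032 N.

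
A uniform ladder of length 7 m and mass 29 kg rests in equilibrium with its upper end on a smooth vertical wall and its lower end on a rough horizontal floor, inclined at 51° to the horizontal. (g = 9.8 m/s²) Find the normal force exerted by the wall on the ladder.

N_wall ≈ 115 N

Torques about the foot: N_wall · 7 sin 51° = 29×9.8×3.5 cos 51° → N_wall = 115.07 N.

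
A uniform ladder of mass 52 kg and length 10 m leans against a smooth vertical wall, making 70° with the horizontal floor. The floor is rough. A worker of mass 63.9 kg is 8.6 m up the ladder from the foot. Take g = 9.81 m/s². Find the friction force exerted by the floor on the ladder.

f ≈ 289 N

Torques about the foot: N_wall · 10 sin 70° = 52×9.81×5 cos 70° + 63.9×9.81×8.6 cos 70° → N_wall = 289.05 N.
ΣF_x = 0: f_floor = N_wall = 289.05 N.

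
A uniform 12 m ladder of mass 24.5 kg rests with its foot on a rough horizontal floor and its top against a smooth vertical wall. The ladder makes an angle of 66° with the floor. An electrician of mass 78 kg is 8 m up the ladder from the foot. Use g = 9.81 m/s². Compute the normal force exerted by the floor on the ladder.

N_floor ≈ 1010 N

ΣF_y = 0: N_floor = 24.5×9.81 + 78×9.81 = 1005.5 N.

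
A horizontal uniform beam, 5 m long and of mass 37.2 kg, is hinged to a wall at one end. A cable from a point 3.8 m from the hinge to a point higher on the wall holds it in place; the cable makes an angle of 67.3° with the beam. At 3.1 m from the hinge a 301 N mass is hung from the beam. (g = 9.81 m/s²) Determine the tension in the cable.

T ≈ 526 N

Take torques about the hinge: T sin 67.3° · 3.8 = 37.2×9.81×2.5 + 301×3.1 = 1845.4 N·m.
So T = 1845.4 / (0.9225 × 3.8) = 526.42 N.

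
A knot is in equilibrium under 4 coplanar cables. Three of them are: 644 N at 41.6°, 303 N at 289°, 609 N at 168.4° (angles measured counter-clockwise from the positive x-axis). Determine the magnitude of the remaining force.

Sum the known components: ΣF_x = -16.33 N, ΣF_y = 263.5 N.
For equilibrium the remaining force must supply (−ΣF_x, −ΣF_y) = (16.33, -263.5) N.
Magnitude = √((16.33)² + (-263.5)²) = 264 N; direction = atan2(-263.5, 16.33) = 273.5°.

F ≈ 264 N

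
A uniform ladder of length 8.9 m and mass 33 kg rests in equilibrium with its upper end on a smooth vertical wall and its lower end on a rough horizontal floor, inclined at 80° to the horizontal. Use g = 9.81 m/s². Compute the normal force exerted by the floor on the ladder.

ΣF_y = 0: N_floor = 33×9.81 = 323.73 N.

N_floor ≈ 324 N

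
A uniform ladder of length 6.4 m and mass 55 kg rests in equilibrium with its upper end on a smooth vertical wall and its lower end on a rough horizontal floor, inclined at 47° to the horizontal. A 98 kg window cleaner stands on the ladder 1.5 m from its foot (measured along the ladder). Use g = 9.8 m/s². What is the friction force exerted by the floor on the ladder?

Torques about the foot: N_wall · 6.4 sin 47° = 55×9.8×3.2 cos 47° + 98×9.8×1.5 cos 47° → N_wall = 461.22 N.
ΣF_x = 0: f_floor = N_wall = 461.22 N.

f ≈ 461 N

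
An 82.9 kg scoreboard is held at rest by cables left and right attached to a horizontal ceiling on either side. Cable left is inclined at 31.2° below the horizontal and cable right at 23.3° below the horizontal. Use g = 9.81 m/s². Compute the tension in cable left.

Weight W = 82.9 × 9.81 = 813.2 N acts straight down.
Horizontal: T_left cos 31.2° = T_right cos 23.3°  →  T_right = 0.9313 T_left.
Vertical: T_left sin 31.2° + T_right sin 23.3° = 813.2.
Substituting the horizontal relation into the vertical equation gives 0.8864 T_left = 813.2, so T_left = 917.5 N.

T_left ≈ 917 N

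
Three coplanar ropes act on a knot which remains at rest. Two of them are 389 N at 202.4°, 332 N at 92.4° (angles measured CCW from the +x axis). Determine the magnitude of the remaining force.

Sum the known components: ΣF_x = -373.6 N, ΣF_y = 183.5 N.
For equilibrium the remaining force must supply (−ΣF_x, −ΣF_y) = (373.6, -183.5) N.
Magnitude = √((373.6)² + (-183.5)²) = 416.2 N; direction = atan2(-183.5, 373.6) = 333.8°.

F ≈ 416 N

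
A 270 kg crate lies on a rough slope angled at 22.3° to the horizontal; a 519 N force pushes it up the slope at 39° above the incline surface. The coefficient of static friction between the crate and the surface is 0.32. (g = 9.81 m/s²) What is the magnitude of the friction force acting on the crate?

f ≈ 602 N

Axes along / perpendicular to the incline. W sin 22.3° = 1005 N down-slope; W cos 22.3° = 2451 N into the surface.
Perpendicular: N = W cos 22.3° − P sin 39° = 2451 − 326.6 = 2124 N.
Along incline: P cos 39° + f = W sin 22.3° (friction acts up-slope) → f = 1005 − 403.3 = 601.7 N.
|f| = 601.7 N ≤ μN = 679.7 N, so the crate is indeed static.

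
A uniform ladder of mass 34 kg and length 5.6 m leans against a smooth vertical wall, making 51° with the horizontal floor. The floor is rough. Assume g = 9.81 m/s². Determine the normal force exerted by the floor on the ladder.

ΣF_y = 0: N_floor = 34×9.81 = 333.54 N.

N_floor ≈ 334 N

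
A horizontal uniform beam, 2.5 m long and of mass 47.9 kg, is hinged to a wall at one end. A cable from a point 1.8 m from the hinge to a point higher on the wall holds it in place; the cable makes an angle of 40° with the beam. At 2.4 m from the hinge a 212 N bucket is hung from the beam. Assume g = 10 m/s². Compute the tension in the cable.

T ≈ 957 N

Take torques about the hinge: T sin 40° · 1.8 = 47.9×10×1.25 + 212×2.4 = 1107.5 N·m.
So T = 1107.5 / (0.6428 × 1.8) = 957.25 N.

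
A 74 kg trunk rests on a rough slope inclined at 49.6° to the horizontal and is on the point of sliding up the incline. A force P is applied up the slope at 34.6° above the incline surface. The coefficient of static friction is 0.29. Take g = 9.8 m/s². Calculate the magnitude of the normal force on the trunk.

On the verge of sliding up the incline, friction equals μN and acts down the slope.
Perpendicular: N + P sin 34.6° = W cos 49.6° = 470 N.
Along incline: P cos 34.6° = W sin 49.6° + μN  with W sin 49.6° = 552.3 N.
Solving the pair for P and N: P = 697.1 N, N = 74.19 N (and f = μN = 21.52 N).

N ≈ 74.2 N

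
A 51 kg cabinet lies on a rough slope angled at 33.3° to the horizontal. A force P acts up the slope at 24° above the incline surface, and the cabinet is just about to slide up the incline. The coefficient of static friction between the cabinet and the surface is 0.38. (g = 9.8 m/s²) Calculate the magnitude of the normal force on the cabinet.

N ≈ 253 N

On the verge of sliding up the incline, friction equals μN and acts down the slope.
Perpendicular: N + P sin 24° = W cos 33.3° = 417.7 N.
Along incline: P cos 24° = W sin 33.3° + μN  with W sin 33.3° = 274.4 N.
Solving the pair for P and N: P = 405.5 N, N = 252.8 N (and f = μN = 96.06 N).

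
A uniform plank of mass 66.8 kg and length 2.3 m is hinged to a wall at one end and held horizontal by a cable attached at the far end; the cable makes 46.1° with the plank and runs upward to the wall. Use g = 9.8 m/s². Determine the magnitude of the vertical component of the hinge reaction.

Take torques about the hinge: T sin 46.1° · 2.3 = 66.8×9.8×1.15 = 752.84 N·m.
So T = 752.84 / (0.7206 × 2.3) = 454.26 N.
ΣF_y = 0: H_y = (66.8×9.8) − T sin 46.1° = 654.64 − 327.32 = 327.32 N.

|H_y| ≈ 327 N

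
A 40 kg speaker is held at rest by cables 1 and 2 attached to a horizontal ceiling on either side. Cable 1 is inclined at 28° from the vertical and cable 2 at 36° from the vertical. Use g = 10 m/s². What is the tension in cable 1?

Angles from the horizontal: cable 1 is 90° − 28° = 62°, cable 2 is 90° − 36° = 54°.
Weight W = 40 × 10 = 400 N acts straight down.
Horizontal: T_1 cos 62° = T_2 cos 54°  →  T_2 = 0.7987 T_1.
Vertical: T_1 sin 62° + T_2 sin 54° = 400.
Substituting the horizontal relation into the vertical equation gives 1.529 T_1 = 400, so T_1 = 261.6 N.

T_1 ≈ 262 N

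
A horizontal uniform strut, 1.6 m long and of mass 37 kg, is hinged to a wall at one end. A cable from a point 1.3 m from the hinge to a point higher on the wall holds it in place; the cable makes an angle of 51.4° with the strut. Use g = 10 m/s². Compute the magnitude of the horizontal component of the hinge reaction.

H_x ≈ 182 N

Take torques about the hinge: T sin 51.4° · 1.3 = 37×10×0.8 = 296 N·m.
So T = 296 / (0.7815 × 1.3) = 291.35 N.
ΣF_x = 0: H_x = T cos 51.4° = 181.76 N.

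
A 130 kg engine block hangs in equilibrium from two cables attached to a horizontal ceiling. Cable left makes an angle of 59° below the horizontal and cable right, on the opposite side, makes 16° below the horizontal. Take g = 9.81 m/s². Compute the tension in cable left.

Weight W = 130 × 9.81 = 1275 N acts straight down.
Horizontal: T_left cos 59° = T_right cos 16°  →  T_right = 0.5358 T_left.
Vertical: T_left sin 59° + T_right sin 16° = 1275.
Substituting the horizontal relation into the vertical equation gives 1.005 T_left = 1275, so T_left = 1269 N.

T_left ≈ 1270 N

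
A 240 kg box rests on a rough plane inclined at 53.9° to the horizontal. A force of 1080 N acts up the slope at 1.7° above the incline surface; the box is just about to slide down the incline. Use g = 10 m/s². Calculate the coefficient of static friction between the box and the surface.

μ ≈ 0.622

On the verge of sliding down the incline, friction is at its maximum μN and acts up the slope.
Perpendicular to incline: N = W cos 53.9° − P sin 1.7° = 1414 − 32.04 = 1382 N.
Along incline: P cos 1.7° + μN = W sin 53.9° → μ = (W sin 53.9° − P cos 1.7°) / N = 0.622.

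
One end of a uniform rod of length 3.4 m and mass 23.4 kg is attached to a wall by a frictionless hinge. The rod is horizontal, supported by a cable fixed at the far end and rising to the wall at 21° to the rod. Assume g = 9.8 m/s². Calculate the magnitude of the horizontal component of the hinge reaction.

Take torques about the hinge: T sin 21° · 3.4 = 23.4×9.8×1.7 = 389.84 N·m.
So T = 389.84 / (0.3584 × 3.4) = 319.95 N.
ΣF_x = 0: H_x = T cos 21° = 298.7 N.

H_x ≈ 299 N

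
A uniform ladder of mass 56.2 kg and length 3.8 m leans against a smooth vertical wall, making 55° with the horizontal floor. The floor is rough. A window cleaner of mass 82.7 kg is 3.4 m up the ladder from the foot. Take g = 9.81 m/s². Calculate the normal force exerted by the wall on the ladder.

Torques about the foot: N_wall · 3.8 sin 55° = 56.2×9.81×1.9 cos 55° + 82.7×9.81×3.4 cos 55° → N_wall = 701.29 N.

N_wall ≈ 701 N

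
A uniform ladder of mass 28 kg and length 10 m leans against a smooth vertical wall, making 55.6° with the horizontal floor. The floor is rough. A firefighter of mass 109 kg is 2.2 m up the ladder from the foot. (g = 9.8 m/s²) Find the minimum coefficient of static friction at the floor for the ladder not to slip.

ΣF_y = 0: N_floor = 28×9.8 + 109×9.8 = 1342.6 N.
Torques about the foot: N_wall · 10 sin 55.6° = 28×9.8×5 cos 55.6° + 109×9.8×2.2 cos 55.6° → N_wall = 254.85 N.
ΣF_x = 0: f_floor = N_wall = 254.85 N.
μ_min = f_floor / N_floor = 254.85 / 1342.6 = 0.1898.

μ_min ≈ 0.190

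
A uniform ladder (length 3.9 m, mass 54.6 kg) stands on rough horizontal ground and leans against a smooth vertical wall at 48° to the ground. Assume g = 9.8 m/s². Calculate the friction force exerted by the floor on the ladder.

f ≈ 241 N

Torques about the foot: N_wall · 3.9 sin 48° = 54.6×9.8×1.95 cos 48° → N_wall = 240.89 N.
ΣF_x = 0: f_floor = N_wall = 240.89 N.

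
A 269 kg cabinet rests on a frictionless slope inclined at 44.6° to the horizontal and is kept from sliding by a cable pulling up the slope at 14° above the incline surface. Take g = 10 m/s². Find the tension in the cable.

T ≈ 1950 N

Take axes along and perpendicular to the incline. Weight components: W sin 44.6° = 1889 N down-slope, W cos 44.6° = 1915 N into the surface.
Along incline: T cos 14° = W sin 44.6° → T = 1947 N.
Perpendicular: N = W cos 44.6° − T sin 14° = 1444 N.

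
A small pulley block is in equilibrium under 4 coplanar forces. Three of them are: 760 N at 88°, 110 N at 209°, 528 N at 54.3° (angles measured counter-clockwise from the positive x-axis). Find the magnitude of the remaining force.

Sum the known components: ΣF_x = 238.4 N, ΣF_y = 1135 N.
For equilibrium the remaining force must supply (−ΣF_x, −ΣF_y) = (-238.4, -1135) N.
Magnitude = √((-238.4)² + (-1135)²) = 1160 N; direction = atan2(-1135, -238.4) = 258.1°.

F ≈ 1160 N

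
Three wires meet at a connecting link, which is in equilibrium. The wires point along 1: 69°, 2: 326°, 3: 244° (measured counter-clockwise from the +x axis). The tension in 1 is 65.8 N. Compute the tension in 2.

Resolve: ΣF_x = 65.8 cos 69° + T_2 cos 326° + T_3 cos 244° = 0.
        ΣF_y = 65.8 sin 69° + T_2 sin 326° + T_3 sin 244° = 0.
The known terms sum to (23.58, 61.43) N, so 0.8290 T_2 − 0.4384 T_3 = -23.58 and -0.5592 T_2 − 0.8988 T_3 = -61.43.
Solving simultaneously: T_2 = 5.791 N, T_3 = 64.74 N.

T_2 ≈ 5.79 N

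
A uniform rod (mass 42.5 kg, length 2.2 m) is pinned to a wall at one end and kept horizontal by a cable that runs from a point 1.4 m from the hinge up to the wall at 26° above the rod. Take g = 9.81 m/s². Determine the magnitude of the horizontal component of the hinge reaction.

H_x ≈ 672 N

Take torques about the hinge: T sin 26° · 1.4 = 42.5×9.81×1.1 = 458.62 N·m.
So T = 458.62 / (0.4384 × 1.4) = 747.28 N.
ΣF_x = 0: H_x = T cos 26° = 671.65 N.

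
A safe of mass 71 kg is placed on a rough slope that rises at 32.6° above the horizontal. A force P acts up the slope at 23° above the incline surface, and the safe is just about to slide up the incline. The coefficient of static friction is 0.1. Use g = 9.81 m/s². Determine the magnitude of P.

P ≈ 452 N

On the verge of sliding up the incline, friction equals μN and acts down the slope.
Perpendicular: N + P sin 23° = W cos 32.6° = 586.8 N.
Along incline: P cos 23° = W sin 32.6° + μN  with W sin 32.6° = 375.3 N.
Solving the pair for P and N: P = 452.2 N, N = 410.1 N (and f = μN = 41.01 N).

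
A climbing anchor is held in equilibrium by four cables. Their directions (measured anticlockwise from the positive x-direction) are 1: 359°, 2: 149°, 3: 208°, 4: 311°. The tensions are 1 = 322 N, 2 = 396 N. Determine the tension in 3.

T_3 ≈ 120 N

Resolve: ΣF_x = 322 cos 359° + 396 cos 149° + T_3 cos 208° + T_4 cos 311° = 0.
        ΣF_y = 322 sin 359° + 396 sin 149° + T_3 sin 208° + T_4 sin 311° = 0.
The known terms sum to (-17.49, 198.3) N, so -0.8829 T_3 + 0.6561 T_4 = 17.49 and -0.4695 T_3 − 0.7547 T_4 = -198.3.
Solving simultaneously: T_3 = 120 N, T_4 = 188.2 N.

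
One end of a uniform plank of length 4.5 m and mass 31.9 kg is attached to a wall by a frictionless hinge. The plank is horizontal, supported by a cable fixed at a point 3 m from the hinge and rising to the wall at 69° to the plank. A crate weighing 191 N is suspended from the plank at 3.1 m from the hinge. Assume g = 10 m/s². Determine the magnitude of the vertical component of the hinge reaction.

Take torques about the hinge: T sin 69° · 3 = 31.9×10×2.25 + 191×3.1 = 1309.8 N·m.
So T = 1309.8 / (0.9336 × 3) = 467.68 N.
ΣF_y = 0: H_y = (31.9×10 + 191) − T sin 69° = 510 − 436.62 = 73.383 N.

|H_y| ≈ 73.4 N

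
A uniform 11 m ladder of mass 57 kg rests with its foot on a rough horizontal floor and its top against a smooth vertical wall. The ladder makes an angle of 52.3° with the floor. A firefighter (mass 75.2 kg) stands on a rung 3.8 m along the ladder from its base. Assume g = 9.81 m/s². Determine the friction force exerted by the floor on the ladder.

f ≈ 413 N

Torques about the foot: N_wall · 11 sin 52.3° = 57×9.81×5.5 cos 52.3° + 75.2×9.81×3.8 cos 52.3° → N_wall = 413.06 N.
ΣF_x = 0: f_floor = N_wall = 413.06 N.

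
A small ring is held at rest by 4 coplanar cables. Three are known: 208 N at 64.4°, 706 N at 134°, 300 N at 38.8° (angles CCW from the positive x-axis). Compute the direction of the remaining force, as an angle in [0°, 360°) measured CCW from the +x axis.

Sum the known components: ΣF_x = -166.8 N, ΣF_y = 883.4 N.
For equilibrium the remaining force must supply (−ΣF_x, −ΣF_y) = (166.8, -883.4) N.
Magnitude = √((166.8)² + (-883.4)²) = 899 N; direction = atan2(-883.4, 166.8) = 280.7°.

θ ≈ 281°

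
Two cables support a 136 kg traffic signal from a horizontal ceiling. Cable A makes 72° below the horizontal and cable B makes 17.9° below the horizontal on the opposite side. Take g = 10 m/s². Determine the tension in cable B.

Weight W = 136 × 10 = 1360 N acts straight down.
Horizontal: T_A cos 72° = T_B cos 17.9°  →  T_A = 3.079 T_B.
Vertical: T_A sin 72° + T_B sin 17.9° = 1360.
Substituting the horizontal relation into the vertical equation gives 3.236 T_B = 1360, so T_B = 420.3 N.

T_B ≈ 420 N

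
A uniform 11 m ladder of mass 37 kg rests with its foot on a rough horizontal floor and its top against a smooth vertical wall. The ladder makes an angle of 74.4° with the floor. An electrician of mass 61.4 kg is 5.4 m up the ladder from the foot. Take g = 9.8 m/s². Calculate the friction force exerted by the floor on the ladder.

f ≈ 133 N

Torques about the foot: N_wall · 11 sin 74.4° = 37×9.8×5.5 cos 74.4° + 61.4×9.8×5.4 cos 74.4° → N_wall = 133.09 N.
ΣF_x = 0: f_floor = N_wall = 133.09 N.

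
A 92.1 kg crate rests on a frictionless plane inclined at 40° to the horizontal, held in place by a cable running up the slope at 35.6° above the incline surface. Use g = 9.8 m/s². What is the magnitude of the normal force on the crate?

Take axes along and perpendicular to the incline. Weight components: W sin 40° = 580.2 N down-slope, W cos 40° = 691.4 N into the surface.
Along incline: T cos 35.6° = W sin 40° → T = 713.5 N.
Perpendicular: N = W cos 40° − T sin 35.6° = 276.1 N.

N ≈ 276 N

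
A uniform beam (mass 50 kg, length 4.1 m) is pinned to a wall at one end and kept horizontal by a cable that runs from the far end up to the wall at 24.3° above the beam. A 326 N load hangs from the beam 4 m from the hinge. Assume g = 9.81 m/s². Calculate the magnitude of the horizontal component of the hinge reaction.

H_x ≈ 1250 N

Take torques about the hinge: T sin 24.3° · 4.1 = 50×9.81×2.05 + 326×4 = 2309.5 N·m.
So T = 2309.5 / (0.4115 × 4.1) = 1368.8 N.
ΣF_x = 0: H_x = T cos 24.3° = 1247.6 N.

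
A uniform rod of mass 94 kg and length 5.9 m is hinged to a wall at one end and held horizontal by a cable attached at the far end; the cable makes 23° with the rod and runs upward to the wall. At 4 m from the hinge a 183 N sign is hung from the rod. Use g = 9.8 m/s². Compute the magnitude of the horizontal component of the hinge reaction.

H_x ≈ 1380 N

Take torques about the hinge: T sin 23° · 5.9 = 94×9.8×2.95 + 183×4 = 3449.5 N·m.
So T = 3449.5 / (0.3907 × 5.9) = 1496.3 N.
ΣF_x = 0: H_x = T cos 23° = 1377.4 N.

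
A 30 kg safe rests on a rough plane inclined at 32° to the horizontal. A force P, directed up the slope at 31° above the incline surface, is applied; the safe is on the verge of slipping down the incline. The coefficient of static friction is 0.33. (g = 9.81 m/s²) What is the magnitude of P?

P ≈ 107 N

On the verge of sliding down the incline, friction equals μN and acts up the slope.
Perpendicular: N + P sin 31° = W cos 32° = 249.6 N.
Along incline: P cos 31° + μN = W sin 32° with W sin 32° = 156 N.
Solving the pair for P and N: P = 107.1 N, N = 194.4 N (and f = μN = 64.16 N).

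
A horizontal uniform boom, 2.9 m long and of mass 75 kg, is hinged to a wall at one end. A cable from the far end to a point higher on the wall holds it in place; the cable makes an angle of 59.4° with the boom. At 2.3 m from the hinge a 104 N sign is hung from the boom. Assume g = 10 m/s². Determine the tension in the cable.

T ≈ 531 N

Take torques about the hinge: T sin 59.4° · 2.9 = 75×10×1.45 + 104×2.3 = 1326.7 N·m.
So T = 1326.7 / (0.8607 × 2.9) = 531.5 N.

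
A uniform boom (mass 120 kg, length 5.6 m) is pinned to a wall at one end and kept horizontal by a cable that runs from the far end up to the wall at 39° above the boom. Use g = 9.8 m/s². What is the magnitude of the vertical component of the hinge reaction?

|H_y| ≈ 588 N

Take torques about the hinge: T sin 39° · 5.6 = 120×9.8×2.8 = 3292.8 N·m.
So T = 3292.8 / (0.6293 × 5.6) = 934.34 N.
ΣF_y = 0: H_y = (120×9.8) − T sin 39° = 1176 − 588 = 588 N.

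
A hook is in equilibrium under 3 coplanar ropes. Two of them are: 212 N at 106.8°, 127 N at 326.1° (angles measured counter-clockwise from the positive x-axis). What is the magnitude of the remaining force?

F ≈ 139 N

Sum the known components: ΣF_x = 44.14 N, ΣF_y = 132.1 N.
For equilibrium the remaining force must supply (−ΣF_x, −ΣF_y) = (-44.14, -132.1) N.
Magnitude = √((-44.14)² + (-132.1)²) = 139.3 N; direction = atan2(-132.1, -44.14) = 251.5°.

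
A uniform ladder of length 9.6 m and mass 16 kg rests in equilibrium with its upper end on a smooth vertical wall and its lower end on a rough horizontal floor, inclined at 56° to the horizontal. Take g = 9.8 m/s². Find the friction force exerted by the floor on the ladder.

Torques about the foot: N_wall · 9.6 sin 56° = 16×9.8×4.8 cos 56° → N_wall = 52.881 N.
ΣF_x = 0: f_floor = N_wall = 52.881 N.

f ≈ 52.9 N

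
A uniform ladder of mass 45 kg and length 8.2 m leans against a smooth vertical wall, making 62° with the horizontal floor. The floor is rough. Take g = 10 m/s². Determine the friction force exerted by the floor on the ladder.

f ≈ 120 N

Torques about the foot: N_wall · 8.2 sin 62° = 45×10×4.1 cos 62° → N_wall = 119.63 N.
ΣF_x = 0: f_floor = N_wall = 119.63 N.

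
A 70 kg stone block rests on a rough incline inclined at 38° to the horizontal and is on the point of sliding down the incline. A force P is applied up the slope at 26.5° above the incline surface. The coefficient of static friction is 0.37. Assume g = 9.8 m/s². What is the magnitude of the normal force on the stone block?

On the verge of sliding down the incline, friction equals μN and acts up the slope.
Perpendicular: N + P sin 26.5° = W cos 38° = 540.6 N.
Along incline: P cos 26.5° + μN = W sin 38° with W sin 38° = 422.3 N.
Solving the pair for P and N: P = 304.6 N, N = 404.7 N (and f = μN = 149.7 N).

N ≈ 405 N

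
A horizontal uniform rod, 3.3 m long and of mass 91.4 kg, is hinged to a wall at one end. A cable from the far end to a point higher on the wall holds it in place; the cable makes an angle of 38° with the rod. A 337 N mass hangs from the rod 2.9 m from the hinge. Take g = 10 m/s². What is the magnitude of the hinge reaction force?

Take torques about the hinge: T sin 38° · 3.3 = 91.4×10×1.65 + 337×2.9 = 2485.4 N·m.
So T = 2485.4 / (0.6157 × 3.3) = 1223.3 N.
ΣF_x = 0: H_x = T cos 38° = 963.99 N.
ΣF_y = 0: H_y = (91.4×10 + 337) − T sin 38° = 1251 − 753.15 = 497.85 N.
|H| = √(H_x² + H_y²) = √((963.99)² + (497.85)²) = 1085 N.

|H| ≈ 1080 N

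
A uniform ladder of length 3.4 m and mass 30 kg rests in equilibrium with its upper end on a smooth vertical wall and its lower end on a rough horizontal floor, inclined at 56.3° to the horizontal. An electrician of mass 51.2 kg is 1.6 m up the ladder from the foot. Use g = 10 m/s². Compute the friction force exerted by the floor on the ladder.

Torques about the foot: N_wall · 3.4 sin 56.3° = 30×10×1.7 cos 56.3° + 51.2×10×1.6 cos 56.3° → N_wall = 260.73 N.
ΣF_x = 0: f_floor = N_wall = 260.73 N.

f ≈ 261 N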